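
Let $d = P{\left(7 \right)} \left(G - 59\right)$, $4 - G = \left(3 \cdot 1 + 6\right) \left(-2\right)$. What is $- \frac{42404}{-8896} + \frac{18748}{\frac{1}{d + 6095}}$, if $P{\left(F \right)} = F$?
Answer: $\frac{243335252073}{2224} \approx 1.0941 \cdot 10^{8}$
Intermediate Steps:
$G = 22$ ($G = 4 - \left(3 \cdot 1 + 6\right) \left(-2\right) = 4 - \left(3 + 6\right) \left(-2\right) = 4 - 9 \left(-2\right) = 4 - -18 = 4 + 18 = 22$)
$d = -259$ ($d = 7 \left(22 - 59\right) = 7 \left(-37\right) = -259$)
$- \frac{42404}{-8896} + \frac{18748}{\frac{1}{d + 6095}} = - \frac{42404}{-8896} + \frac{18748}{\frac{1}{-259 + 6095}} = \left(-42404\right) \left(- \frac{1}{8896}\right) + \frac{18748}{\frac{1}{5836}} = \frac{10601}{2224} + 18748 \frac{1}{\frac{1}{5836}} = \frac{10601}{2224} + 18748 \cdot 5836 = \frac{10601}{2224} + 109413328 = \frac{243335252073}{2224}$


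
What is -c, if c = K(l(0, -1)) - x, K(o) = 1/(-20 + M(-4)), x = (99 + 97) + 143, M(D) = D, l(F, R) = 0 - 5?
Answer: 8137/24 ≈ 339.04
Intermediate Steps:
l(F, R) = -5
x = 339 (x = 196 + 143 = 339)
K(o) = -1/24 (K(o) = 1/(-20 - 4) = 1/(-24) = -1/24)
c = -8137/24 (c = -1/24 - 1*339 = -1/24 - 339 = -8137/24 ≈ -339.04)
-c = -1*(-8137/24) = 8137/24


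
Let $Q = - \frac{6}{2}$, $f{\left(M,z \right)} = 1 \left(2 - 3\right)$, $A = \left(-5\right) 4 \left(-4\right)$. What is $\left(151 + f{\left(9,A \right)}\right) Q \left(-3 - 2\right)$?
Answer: $2250$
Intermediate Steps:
$A = 80$ ($A = \left(-20\right) \left(-4\right) = 80$)
$f{\left(M,z \right)} = -1$ ($f{\left(M,z \right)} = 1 \left(-1\right) = -1$)
$Q = -3$ ($Q = \left(-6\right) \frac{1}{2} = -3$)
$\left(151 + f{\left(9,A \right)}\right) Q \left(-3 - 2\right) = \left(151 - 1\right) \left(- 3 \left(-3 - 2\right)\right) = 150 \left(\left(-3\right) \left(-5\right)\right) = 150 \cdot 15 = 2250$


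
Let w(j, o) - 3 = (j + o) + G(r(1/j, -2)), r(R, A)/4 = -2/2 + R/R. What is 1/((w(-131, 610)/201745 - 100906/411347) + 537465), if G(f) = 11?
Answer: 82987200515/44602695570307576 ≈ 1.8606e-6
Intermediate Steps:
r(R, A) = 0 (r(R, A) = 4*(-2/2 + R/R) = 4*(-2*1/2 + 1) = 4*(-1 + 1) = 4*0 = 0)
w(j, o) = 14 + j + o (w(j, o) = 3 + ((j + o) + 11) = 3 + (11 + j + o) = 14 + j + o)
1/((w(-131, 610)/201745 - 100906/411347) + 537465) = 1/(((14 - 131 + 610)/201745 - 100906/411347) + 537465) = 1/((493*(1/201745) - 100906*1/411347) + 537465) = 1/((493/201745 - 100906/411347) + 537465) = 1/(-20154486899/82987200515 + 537465) = 1/(44602695570307576/82987200515) = 82987200515/44602695570307576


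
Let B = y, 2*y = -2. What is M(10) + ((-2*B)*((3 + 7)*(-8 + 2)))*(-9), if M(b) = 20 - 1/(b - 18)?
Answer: 8801/8 ≈ 1100.1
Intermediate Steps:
y = -1 (y = (1/2)*(-2) = -1)
B = -1
M(b) = 20 - 1/(-18 + b)
M(10) + ((-2*B)*((3 + 7)*(-8 + 2)))*(-9) = (-361 + 20*10)/(-18 + 10) + ((-2*(-1))*((3 + 7)*(-8 + 2)))*(-9) = (-361 + 200)/(-8) + (2*(10*(-6)))*(-9) = -1/8*(-161) + (2*(-60))*(-9) = 161/8 - 120*(-9) = 161/8 + 1080 = 8801/8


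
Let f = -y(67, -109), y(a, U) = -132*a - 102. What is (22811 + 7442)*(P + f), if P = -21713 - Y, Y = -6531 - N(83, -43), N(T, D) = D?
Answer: -189958587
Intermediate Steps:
y(a, U) = -102 - 132*a
Y = -6488 (Y = -6531 - 1*(-43) = -6531 + 43 = -6488)
f = 8946 (f = -(-102 - 132*67) = -(-102 - 8844) = -1*(-8946) = 8946)
P = -15225 (P = -21713 - 1*(-6488) = -21713 + 6488 = -15225)
(22811 + 7442)*(P + f) = (22811 + 7442)*(-15225 + 8946) = 30253*(-6279) = -189958587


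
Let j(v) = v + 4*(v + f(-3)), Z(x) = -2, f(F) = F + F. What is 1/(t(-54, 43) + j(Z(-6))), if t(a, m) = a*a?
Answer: 1/2882 ≈ 0.00034698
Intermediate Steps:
f(F) = 2*F
t(a, m) = a²
j(v) = -24 + 5*v (j(v) = v + 4*(v + 2*(-3)) = v + 4*(v - 6) = v + 4*(-6 + v) = v + (-24 + 4*v) = -24 + 5*v)
1/(t(-54, 43) + j(Z(-6))) = 1/((-54)² + (-24 + 5*(-2))) = 1/(2916 + (-24 - 10)) = 1/(2916 - 34) = 1/2882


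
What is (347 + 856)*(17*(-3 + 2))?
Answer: -20451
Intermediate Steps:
(347 + 856)*(17*(-3 + 2)) = 1203*(17*(-1)) = 1203*(-17) = -20451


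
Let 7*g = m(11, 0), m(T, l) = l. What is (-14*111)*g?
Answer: 0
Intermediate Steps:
g = 0 (g = (1/7)*0 = 0)
(-14*111)*g = -14*111*0 = -1554*0 = 0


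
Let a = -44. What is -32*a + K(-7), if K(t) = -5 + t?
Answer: 1396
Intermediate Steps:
-32*a + K(-7) = -32*(-44) + (-5 - 7) = 1408 - 12 = 1396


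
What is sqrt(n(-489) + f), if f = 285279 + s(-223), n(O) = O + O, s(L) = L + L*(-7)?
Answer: sqrt(285639) ≈ 534.45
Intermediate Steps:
s(L) = -6*L (s(L) = L - 7*L = -6*L)
n(O) = 2*O
f = 286617 (f = 285279 - 6*(-223) = 285279 + 1338 = 286617)
sqrt(n(-489) + f) = sqrt(2*(-489) + 286617) = sqrt(-978 + 286617) = sqrt(285639)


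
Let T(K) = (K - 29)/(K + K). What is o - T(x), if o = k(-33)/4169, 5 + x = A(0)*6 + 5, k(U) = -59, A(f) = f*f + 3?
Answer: 43735/150084 ≈ 0.29140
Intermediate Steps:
A(f) = 3 + f**2 (A(f) = f**2 + 3 = 3 + f**2)
x = 18 (x = -5 + ((3 + 0**2)*6 + 5) = -5 + ((3 + 0)*6 + 5) = -5 + (3*6 + 5) = -5 + (18 + 5) = -5 + 23 = 18)
o = -59/4169 ≈ -0.014152
T(K) = (-29 + K)/(2*K) (T(K) = (-29 + K)/((2*K)) = (-29 + K)*(1/(2*K)) = (-29 + K)/(2*K))
o - T(x) = -59/4169 - (-29 + 18)/(2*18) = -59/4169 - (-11)/(2*18) = -59/4169 - 1*(-11/36) = -59/4169 + 11/36 = 43735/150084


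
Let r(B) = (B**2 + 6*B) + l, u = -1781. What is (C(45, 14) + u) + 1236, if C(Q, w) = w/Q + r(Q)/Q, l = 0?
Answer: -22216/45 ≈ -493.69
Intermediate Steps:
r(B) = B**2 + 6*B (r(B) = (B**2 + 6*B) + 0 = B**2 + 6*B)
C(Q, w) = 6 + Q + w/Q (C(Q, w) = w/Q + (Q*(6 + Q))/Q = w/Q + (6 + Q) = 6 + Q + w/Q)
(C(45, 14) + u) + 1236 = ((6 + 45 + 14/45) - 1781) + 1236 = (2309/45 - 1781) + 1236 = -77836/45 + 1236 = -22216/45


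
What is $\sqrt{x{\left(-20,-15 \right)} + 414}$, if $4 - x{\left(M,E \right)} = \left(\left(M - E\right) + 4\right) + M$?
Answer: $\sqrt{439} \approx 20.952$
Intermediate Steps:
$x{\left(M,E \right)} = E - 2 M$ ($x{\left(M,E \right)} = 4 - \left(\left(\left(M - E\right) + 4\right) + M\right) = 4 - \left(\left(4 + M - E\right) + M\right) = 4 - \left(4 - E + 2 M\right) = E - 2 M$)
$\sqrt{x{\left(-20,-15 \right)} + 414} = \sqrt{\left(-15 - -40\right) + 414} = \sqrt{\left(-15 + 40\right) + 414} = \sqrt{25 + 414} = \sqrt{439}$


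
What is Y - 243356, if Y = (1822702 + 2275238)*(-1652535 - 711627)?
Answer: -9688194269636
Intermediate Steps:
Y = -9688194026280 (Y = 4097940*(-2364162) = -9688194026280)
Y - 243356 = -9688194026280 - 243356 = -9688194269636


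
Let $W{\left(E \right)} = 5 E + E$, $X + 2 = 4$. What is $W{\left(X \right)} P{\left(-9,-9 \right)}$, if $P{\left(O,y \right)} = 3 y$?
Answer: $-324$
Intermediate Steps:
$X = 2$ ($X = -2 + 4 = 2$)
$W{\left(E \right)} = 6 E$
$W{\left(X \right)} P{\left(-9,-9 \right)} = 6 \cdot 2 \cdot 3 \left(-9\right) = 12 \left(-27\right) = -324$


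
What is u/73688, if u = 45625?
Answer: 45625/73688 ≈ 0.61916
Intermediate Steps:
u/73688 = 45625/73688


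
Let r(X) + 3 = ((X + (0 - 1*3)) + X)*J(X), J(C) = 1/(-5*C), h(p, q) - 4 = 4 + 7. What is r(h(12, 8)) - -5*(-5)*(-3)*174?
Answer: 326166/25 ≈ 13047.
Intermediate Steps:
h(p, q) = 15 (h(p, q) = 4 + (4 + 7) = 4 + 11 = 15)
J(C) = -1/(5*C)
r(X) = -3 - (-3 + 2*X)/(5*X) (r(X) = -3 + ((X + (0 - 1*3)) + X)*(-1/(5*X)) = -3 + ((X + (0 - 3)) + X)*(-1/(5*X)) = -3 + ((X - 3) + X)*(-1/(5*X)) = -3 + ((-3 + X) + X)*(-1/(5*X)) = -3 + (-3 + 2*X)*(-1/(5*X)) = -3 - (-3 + 2*X)/(5*X))
r(h(12, 8)) - -5*(-5)*(-3)*174 = (⅕)*(3 - 17*15)/15 - -5*(-5)*(-3)*174 = (⅕)*(1/15)*(3 - 255) - 25*(-3)*174 = (⅕)*(1/15)*(-252) - (-75)*174 = -84/25 - 1*(-13050) = -84/25 + 13050 = 326166/25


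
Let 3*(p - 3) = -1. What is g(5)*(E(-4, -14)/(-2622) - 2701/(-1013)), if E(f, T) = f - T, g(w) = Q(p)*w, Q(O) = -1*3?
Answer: -17679730/442681 ≈ -39.938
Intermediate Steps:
p = 8/3 (p = 3 + (⅓)*(-1) = 3 - ⅓ = 8/3 ≈ 2.6667)
Q(O) = -3
g(w) = -3*w
g(5)*(E(-4, -14)/(-2622) - 2701/(-1013)) = (-3*5)*((-4 - 1*(-14))/(-2622) - 2701/(-1013)) = -15*((-4 + 14)*(-1/2622) - 2701*(-1/1013)) = -15*(10*(-1/2622) + 2701/1013) = -15*(-5/1311 + 2701/1013) = -15*3535946/1328043 = -17679730/442681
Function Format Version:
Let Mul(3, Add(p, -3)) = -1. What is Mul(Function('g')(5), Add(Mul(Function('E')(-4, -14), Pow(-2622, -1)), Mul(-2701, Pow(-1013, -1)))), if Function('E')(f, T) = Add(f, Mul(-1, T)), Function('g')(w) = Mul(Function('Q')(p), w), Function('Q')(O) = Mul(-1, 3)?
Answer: Rational(-17679730, 442681) ≈ -39.938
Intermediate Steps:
p = Rational(8, 3) (p = Add(3, Mul(Rational(1, 3), -1)) = Add(3, Rational(-1, 3)) = Rational(8, 3) ≈ 2.6667)
Function('Q')(O) = -3
Function('g')(w) = Mul(-3, w)
Mul(Function('g')(5), Add(Mul(Function('E')(-4, -14), Pow(-2622, -1)), Mul(-2701, Pow(-1013, -1)))) = Mul(Mul(-3, 5), Add(Mul(Add(-4, Mul(-1, -14)), Pow(-2622, -1)), Mul(-2701, Pow(-1013, -1)))) = Mul(-15, Add(Mul(Add(-4, 14), Rational(-1, 2622)), Mul(-2701, Rational(-1, 1013)))) = Mul(-15, Add(Mul(10, Rational(-1, 2622)), Rational(2701, 1013))) = Mul(-15, Add(Rational(-5, 1311), Rational(2701, 1013))) = Mul(-15, Rational(3535946, 1328043)) = Rational(-17679730, 442681)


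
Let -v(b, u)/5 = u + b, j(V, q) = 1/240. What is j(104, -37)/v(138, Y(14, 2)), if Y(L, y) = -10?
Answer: -1/153600 ≈ -6.5104e-6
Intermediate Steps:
j(V, q) = 1/240
v(b, u) = -5*b - 5*u (v(b, u) = -5*(u + b) = -5*(b + u) = -5*b - 5*u)
j(104, -37)/v(138, Y(14, 2)) = 1/(240*(-5*138 - 5*(-10))) = 1/(240*(-690 + 50)) = (1/240)/(-640) = (1/240)*(-1/640) = -1/153600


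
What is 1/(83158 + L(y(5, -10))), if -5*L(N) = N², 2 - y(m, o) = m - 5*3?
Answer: 5/415646 ≈ 1.2029e-5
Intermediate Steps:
y(m, o) = 17 - m (y(m, o) = 2 - (m - 5*3) = 2 - (m - 15) = 2 - (-15 + m) = 2 + (15 - m) = 17 - m)
L(N) = -N²/5
1/(83158 + L(y(5, -10))) = 1/(83158 - (17 - 1*5)²/5) = 1/(83158 - (17 - 5)²/5) = 1/(83158 - ⅕*12²) = 1/(83158 - ⅕*144) = 1/(83158 - 144/5) = 1/(415646/5) = 5/415646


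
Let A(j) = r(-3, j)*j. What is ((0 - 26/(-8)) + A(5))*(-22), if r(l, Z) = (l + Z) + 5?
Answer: -1683/2 ≈ -841.50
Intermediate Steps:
r(l, Z) = 5 + Z + l (r(l, Z) = (Z + l) + 5 = 5 + Z + l)
A(j) = j*(2 + j) (A(j) = (5 + j - 3)*j = (2 + j)*j = j*(2 + j))
((0 - 26/(-8)) + A(5))*(-22) = ((0 - 26/(-8)) + 5*(2 + 5))*(-22) = ((0 - 26*(-1)/8) + 5*7)*(-22) = ((0 - 1*(-13/4)) + 35)*(-22) = ((0 + 13/4) + 35)*(-22) = (13/4 + 35)*(-22) = (153/4)*(-22) = -1683/2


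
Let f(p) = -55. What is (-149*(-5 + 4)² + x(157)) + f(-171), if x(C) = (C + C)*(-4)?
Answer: -1460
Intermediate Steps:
x(C) = -8*C (x(C) = (2*C)*(-4) = -8*C)
(-149*(-5 + 4)² + x(157)) + f(-171) = (-149*(-5 + 4)² - 8*157) - 55 = (-149*(-1)² - 1256) - 55 = (-149*1 - 1256) - 55 = (-149 - 1256) - 55 = -1405 - 55 = -1460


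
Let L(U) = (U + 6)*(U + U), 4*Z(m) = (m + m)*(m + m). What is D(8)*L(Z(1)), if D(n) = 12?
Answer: 168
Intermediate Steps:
Z(m) = m**2 (Z(m) = ((m + m)*(m + m))/4 = ((2*m)*(2*m))/4 = (4*m**2)/4 = m**2)
L(U) = 2*U*(6 + U) (L(U) = (6 + U)*(2*U) = 2*U*(6 + U))
D(8)*L(Z(1)) = 12*(2*1**2*(6 + 1**2)) = 12*(2*1*(6 + 1)) = 12*(2*1*7) = 12*14 = 168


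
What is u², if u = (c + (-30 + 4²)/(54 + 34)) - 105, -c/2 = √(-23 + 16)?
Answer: 21354921/1936 + 4627*I*√7/11 ≈ 11030.0 + 1112.9*I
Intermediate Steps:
c = -2*I*√7 (c = -2*√(-23 + 16) = -2*I*√7 ≈ -5.2915*I)
u = -4627/44 - 2*I*√7 (u = (-2*I*√7 + (-30 + 4²)/(54 + 34)) - 105 = (-2*I*√7 + (-30 + 16)/88) - 105 = (-2*I*√7 - 14*1/88) - 105 = (-2*I*√7 - 7/44) - 105 = (-7/44 - 2*I*√7) - 105 = -4627/44 - 2*I*√7 ≈ -105.16 - 5.2915*I)
u² = (-4627/44 - 2*I*√7)²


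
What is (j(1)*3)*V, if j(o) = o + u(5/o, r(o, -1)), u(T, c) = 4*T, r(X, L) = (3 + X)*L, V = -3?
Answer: -189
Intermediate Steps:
r(X, L) = L*(3 + X)
j(o) = o + 20/o (j(o) = o + 4*(5/o) = o + 20/o)
(j(1)*3)*V = ((1 + 20/1)*3)*(-3) = ((1 + 20*1)*3)*(-3) = ((1 + 20)*3)*(-3) = (21*3)*(-3) = 63*(-3) = -189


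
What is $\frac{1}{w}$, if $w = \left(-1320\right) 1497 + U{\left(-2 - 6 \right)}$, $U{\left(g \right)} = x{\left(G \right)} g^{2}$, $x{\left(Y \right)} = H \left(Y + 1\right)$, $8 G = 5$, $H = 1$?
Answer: $- \frac{1}{1975936} \approx -5.0609 \cdot 10^{-7}$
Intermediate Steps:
$G = \frac{5}{8}$ ($G = \frac{1}{8} \cdot 5 = \frac{5}{8} \approx 0.625$)
$x{\left(Y \right)} = 1 + Y$ ($x{\left(Y \right)} = 1 \left(Y + 1\right) = 1 \left(1 + Y\right) = 1 + Y$)
$U{\left(g \right)} = \frac{13 g^{2}}{8}$ ($U{\left(g \right)} = \left(1 + \frac{5}{8}\right) g^{2} = \frac{13 g^{2}}{8}$)
$w = -1975936$ ($w = \left(-1320\right) 1497 + \frac{13 \left(-2 - 6\right)^{2}}{8} = -1976040 + \frac{13 \left(-2 - 6\right)^{2}}{8} = -1976040 + \frac{13 \left(-8\right)^{2}}{8} = -1976040 + \frac{13}{8} \cdot 64 = -1976040 + 104 = -1975936$)
$\frac{1}{w} = \frac{1}{-1975936} = - \frac{1}{1975936}$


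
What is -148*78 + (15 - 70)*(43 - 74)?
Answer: -9839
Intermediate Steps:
-148*78 + (15 - 70)*(43 - 74) = -11544 - 55*(-31) = -11544 + 1705 = -9839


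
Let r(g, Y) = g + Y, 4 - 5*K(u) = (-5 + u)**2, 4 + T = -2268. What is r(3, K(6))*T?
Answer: -40896/5 ≈ -8179.2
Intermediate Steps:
T = -2272 (T = -4 - 2268 = -2272)
K(u) = 4/5 - (-5 + u)**2/5
r(g, Y) = Y + g
r(3, K(6))*T = ((4/5 - (-5 + 6)**2/5) + 3)*(-2272) = ((4/5 - 1/5*1**2) + 3)*(-2272) = ((4/5 - 1/5*1) + 3)*(-2272) = ((4/5 - 1/5) + 3)*(-2272) = (3/5 + 3)*(-2272) = (18/5)*(-2272) = -40896/5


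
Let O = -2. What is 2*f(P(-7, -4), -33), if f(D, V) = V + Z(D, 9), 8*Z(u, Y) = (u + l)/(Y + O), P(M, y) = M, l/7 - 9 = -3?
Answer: -259/4 ≈ -64.750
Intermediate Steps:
l = 42 (l = 63 + 7*(-3) = 63 - 21 = 42)
Z(u, Y) = (42 + u)/(8*(-2 + Y)) (Z(u, Y) = ((u + 42)/(Y - 2))/8 = ((42 + u)/(-2 + Y))/8 = (42 + u)/(8*(-2 + Y)))
f(D, V) = ¾ + V + D/56 (f(D, V) = V + (42 + D)/(8*(-2 + 9)) = V + (⅛)*(42 + D)/7 = V + (⅛)*(⅐)*(42 + D) = V + (¾ + D/56) = ¾ + V + D/56)
2*f(P(-7, -4), -33) = 2*(¾ - 33 + (1/56)*(-7)) = 2*(¾ - 33 - ⅛) = 2*(-259/8) = -259/4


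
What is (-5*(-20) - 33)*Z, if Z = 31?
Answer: 2077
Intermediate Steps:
(-5*(-20) - 33)*Z = (-5*(-20) - 33)*31 = (100 - 33)*31 = 67*31 = 2077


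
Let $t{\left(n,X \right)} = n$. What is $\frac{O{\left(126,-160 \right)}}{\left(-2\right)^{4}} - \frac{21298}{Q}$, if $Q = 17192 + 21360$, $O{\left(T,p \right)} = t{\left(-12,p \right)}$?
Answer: $- \frac{12553}{9638} \approx -1.3024$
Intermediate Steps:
$O{\left(T,p \right)} = -12$
$Q = 38552$
$\frac{O{\left(126,-160 \right)}}{\left(-2\right)^{4}} - \frac{21298}{Q} = - \frac{12}{\left(-2\right)^{4}} - \frac{21298}{38552} = - \frac{12}{16} - \frac{10649}{19276} = \left(-12\right) \frac{1}{16} - \frac{10649}{19276} = - \frac{3}{4} - \frac{10649}{19276} = - \frac{12553}{9638}$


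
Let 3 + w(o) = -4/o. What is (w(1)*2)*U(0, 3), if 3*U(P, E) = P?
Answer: 0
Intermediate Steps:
w(o) = -3 - 4/o
U(P, E) = P/3
(w(1)*2)*U(0, 3) = ((-3 - 4/1)*2)*((⅓)*0) = ((-3 - 4*1)*2)*0 = ((-3 - 4)*2)*0 = -7*2*0 = -14*0 = 0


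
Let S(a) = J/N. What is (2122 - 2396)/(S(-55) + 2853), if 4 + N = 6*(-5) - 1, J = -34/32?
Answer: -153440/1597697 ≈ -0.096038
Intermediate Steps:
J = -17/16 (J = -34*1/32 = -17/16 ≈ -1.0625)
N = -35 (N = -4 + (6*(-5) - 1) = -4 + (-30 - 1) = -4 - 31 = -35)
S(a) = 17/560 (S(a) = -17/16/(-35) = -17/16*(-1/35) = 17/560)
(2122 - 2396)/(S(-55) + 2853) = (2122 - 2396)/(17/560 + 2853) = -274/1597697/560 = -274*560/1597697 = -153440/1597697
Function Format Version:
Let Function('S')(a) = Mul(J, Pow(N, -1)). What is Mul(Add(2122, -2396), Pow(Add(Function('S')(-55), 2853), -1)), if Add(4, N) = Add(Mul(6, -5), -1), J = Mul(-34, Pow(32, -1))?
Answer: Rational(-153440, 1597697) ≈ -0.096038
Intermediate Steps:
J = Rational(-17, 16) (J = Mul(-34, Rational(1, 32)) = Rational(-17, 16) ≈ -1.0625)
N = -35 (N = Add(-4, Add(Mul(6, -5), -1)) = Add(-4, Add(-30, -1)) = Add(-4, -31) = -35)
Function('S')(a) = Rational(17, 560) (Function('S')(a) = Mul(Rational(-17, 16), Pow(-35, -1)) = Mul(Rational(-17, 16), Rational(-1, 35)) = Rational(17, 560))
Mul(Add(2122, -2396), Pow(Add(Function('S')(-55), 2853), -1)) = Mul(Add(2122, -2396), Pow(Add(Rational(17, 560), 2853), -1)) = Mul(-274, Pow(Rational(1597697, 560), -1)) = Mul(-274, Rational(560, 1597697)) = Rational(-153440, 1597697)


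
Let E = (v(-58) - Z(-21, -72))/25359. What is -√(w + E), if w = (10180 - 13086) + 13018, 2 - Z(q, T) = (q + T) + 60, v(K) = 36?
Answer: -√6502813670031/25359 ≈ -100.56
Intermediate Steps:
Z(q, T) = -58 - T - q (Z(q, T) = 2 - ((q + T) + 60) = 2 - ((T + q) + 60) = 2 - (60 + T + q) = 2 + (-60 - T - q) = -58 - T - q)
w = 10112 (w = -2906 + 13018 = 10112)
E = 1/25359 (E = (36 - (-58 - 1*(-72) - 1*(-21)))/25359 = (36 - (-58 + 72 + 21))*(1/25359) = (36 - 1*35)*(1/25359) = (36 - 35)*(1/25359) = 1*(1/25359) = 1/25359 ≈ 3.9434e-5)
-√(w + E) = -√(10112 + 1/25359) = -√(256430209/25359) = -√6502813670031/25359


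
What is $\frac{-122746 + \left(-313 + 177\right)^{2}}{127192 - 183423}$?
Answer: $\frac{104250}{56231} \approx 1.854$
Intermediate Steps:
$\frac{-122746 + \left(-313 + 177\right)^{2}}{127192 - 183423} = \frac{-122746 + \left(-136\right)^{2}}{-56231} = \left(-122746 + 18496\right) \left(- \frac{1}{56231}\right) = \left(-104250\right) \left(- \frac{1}{56231}\right) = \frac{104250}{56231}$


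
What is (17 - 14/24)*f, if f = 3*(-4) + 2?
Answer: -985/6 ≈ -164.17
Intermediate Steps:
f = -10 (f = -12 + 2 = -10)
(17 - 14/24)*f = (17 - 14/24)*(-10) = (17 - 14*1/24)*(-10) = (17 - 7/12)*(-10) = (197/12)*(-10) = -985/6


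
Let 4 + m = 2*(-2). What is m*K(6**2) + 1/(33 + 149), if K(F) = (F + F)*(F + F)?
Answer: -7547903/182 ≈ -41472.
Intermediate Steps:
m = -8 (m = -4 + 2*(-2) = -4 - 4 = -8)
K(F) = 4*F**2 (K(F) = (2*F)*(2*F) = 4*F**2)
m*K(6**2) + 1/(33 + 149) = -32*(6**2)**2 + 1/(33 + 149) = -32*36**2 + 1/182 = -32*1296 + 1/182 = -8*5184 + 1/182 = -41472 + 1/182 = -7547903/182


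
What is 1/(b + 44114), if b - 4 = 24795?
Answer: 1/68913 ≈ 1.4511e-5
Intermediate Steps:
b = 24799 (b = 4 + 24795 = 24799)
1/(b + 44114) = 1/(24799 + 44114) = 1/68913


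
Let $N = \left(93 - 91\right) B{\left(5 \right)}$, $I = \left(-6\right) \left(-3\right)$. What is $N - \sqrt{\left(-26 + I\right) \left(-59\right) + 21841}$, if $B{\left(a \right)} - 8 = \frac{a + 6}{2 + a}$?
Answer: $\frac{134}{7} - \sqrt{22313} \approx -130.23$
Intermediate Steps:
$I = 18$
$B{\left(a \right)} = 8 + \frac{6 + a}{2 + a}$ ($B{\left(a \right)} = 8 + \frac{a + 6}{2 + a} = 8 + \frac{6 + a}{2 + a}$)
$N = \frac{134}{7}$ ($N = \left(93 - 91\right) \frac{22 + 9 \cdot 5}{2 + 5} = 2 \frac{22 + 45}{7} = 2 \cdot \frac{1}{7} \cdot 67 = 2 \cdot \frac{67}{7} = \frac{134}{7} \approx 19.143$)
$N - \sqrt{\left(-26 + I\right) \left(-59\right) + 21841} = \frac{134}{7} - \sqrt{\left(-26 + 18\right) \left(-59\right) + 21841} = \frac{134}{7} - \sqrt{\left(-8\right) \left(-59\right) + 21841} = \frac{134}{7} - \sqrt{472 + 21841} = \frac{134}{7} - \sqrt{22313}$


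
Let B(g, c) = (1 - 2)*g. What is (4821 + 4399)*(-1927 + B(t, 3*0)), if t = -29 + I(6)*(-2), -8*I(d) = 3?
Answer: -17506475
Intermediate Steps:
I(d) = -3/8 (I(d) = -⅛*3 = -3/8)
t = -113/4 (t = -29 - 3/8*(-2) = -29 + ¾ = -113/4 ≈ -28.250)
B(g, c) = -g
(4821 + 4399)*(-1927 + B(t, 3*0)) = (4821 + 4399)*(-1927 - 1*(-113/4)) = 9220*(-1927 + 113/4) = 9220*(-7595/4) = -17506475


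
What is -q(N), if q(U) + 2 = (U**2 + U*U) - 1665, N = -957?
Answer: -1830031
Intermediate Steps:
q(U) = -1667 + 2*U**2 (q(U) = -2 + ((U**2 + U*U) - 1665) = -2 + ((U**2 + U**2) - 1665) = -2 + (2*U**2 - 1665) = -2 + (-1665 + 2*U**2) = -1667 + 2*U**2)
-q(N) = -(-1667 + 2*(-957)**2) = -(-1667 + 2*915849) = -(-1667 + 1831698) = -1*1830031 = -1830031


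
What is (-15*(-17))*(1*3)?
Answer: 765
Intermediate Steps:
(-15*(-17))*(1*3) = 255*3 = 765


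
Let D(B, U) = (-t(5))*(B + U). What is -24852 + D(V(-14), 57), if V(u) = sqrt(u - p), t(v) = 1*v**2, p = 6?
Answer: -26277 - 50*I*sqrt(5) ≈ -26277.0 - 111.8*I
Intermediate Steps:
t(v) = v**2
V(u) = sqrt(-6 + u) (V(u) = sqrt(u - 1*6) = sqrt(u - 6) = sqrt(-6 + u))
D(B, U) = -25*B - 25*U (D(B, U) = (-1*5**2)*(B + U) = (-1*25)*(B + U) = -25*(B + U) = -25*B - 25*U)
-24852 + D(V(-14), 57) = -24852 + (-25*sqrt(-6 - 14) - 25*57) = -24852 + (-50*I*sqrt(5) - 1425) = -24852 + (-1425 - 50*I*sqrt(5)) = -26277 - 50*I*sqrt(5)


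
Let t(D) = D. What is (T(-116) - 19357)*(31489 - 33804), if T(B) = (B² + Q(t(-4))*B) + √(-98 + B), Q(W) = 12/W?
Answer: 12855195 - 2315*I*√214 ≈ 1.2855e+7 - 33866.0*I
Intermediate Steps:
T(B) = B² + √(-98 + B) - 3*B (T(B) = (B² + (12/(-4))*B) + √(-98 + B) = (B² + (12*(-¼))*B) + √(-98 + B) = (B² - 3*B) + √(-98 + B) = B² + √(-98 + B) - 3*B)
(T(-116) - 19357)*(31489 - 33804) = (((-116)² + √(-98 - 116) - 3*(-116)) - 19357)*(31489 - 33804) = ((13456 + √(-214) + 348) - 19357)*(-2315) = ((13456 + I*√214 + 348) - 19357)*(-2315) = ((13804 + I*√214) - 19357)*(-2315) = (-5553 + I*√214)*(-2315) = 12855195 - 2315*I*√214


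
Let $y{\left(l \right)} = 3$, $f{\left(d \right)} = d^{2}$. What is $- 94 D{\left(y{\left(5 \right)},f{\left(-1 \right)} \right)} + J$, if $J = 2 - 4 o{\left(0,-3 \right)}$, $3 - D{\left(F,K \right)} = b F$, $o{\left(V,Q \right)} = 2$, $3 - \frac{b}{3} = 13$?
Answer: $-8748$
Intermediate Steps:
$b = -30$ ($b = 9 - 39 = -30$)
$D{\left(F,K \right)} = 3 + 30 F$ ($D{\left(F,K \right)} = 3 - - 30 F = 3 + 30 F$)
$J = -6$ ($J = 2 - 8 = -6$)
$- 94 D{\left(y{\left(5 \right)},f{\left(-1 \right)} \right)} + J = - 94 \left(3 + 30 \cdot 3\right) - 6 = - 94 \left(3 + 90\right) - 6 = \left(-94\right) 93 - 6 = -8742 - 6 = -8748$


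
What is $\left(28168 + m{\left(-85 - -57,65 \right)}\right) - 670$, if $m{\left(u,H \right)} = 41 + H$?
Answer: $27604$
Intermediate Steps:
$\left(28168 + m{\left(-85 - -57,65 \right)}\right) - 670 = \left(28168 + \left(41 + 65\right)\right) - 670 = \left(28168 + 106\right) - 670 = 28274 - 670 = 27604$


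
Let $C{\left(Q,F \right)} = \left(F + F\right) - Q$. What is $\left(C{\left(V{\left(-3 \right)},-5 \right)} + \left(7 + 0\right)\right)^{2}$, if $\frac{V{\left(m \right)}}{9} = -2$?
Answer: $225$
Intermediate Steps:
$V{\left(m \right)} = -18$ ($V{\left(m \right)} = 9 \left(-2\right) = -18$)
$C{\left(Q,F \right)} = - Q + 2 F$ ($C{\left(Q,F \right)} = 2 F - Q = - Q + 2 F$)
$\left(C{\left(V{\left(-3 \right)},-5 \right)} + \left(7 + 0\right)\right)^{2} = \left(\left(\left(-1\right) \left(-18\right) + 2 \left(-5\right)\right) + \left(7 + 0\right)\right)^{2} = \left(\left(18 - 10\right) + 7\right)^{2} = \left(8 + 7\right)^{2} = 15^{2} = 225$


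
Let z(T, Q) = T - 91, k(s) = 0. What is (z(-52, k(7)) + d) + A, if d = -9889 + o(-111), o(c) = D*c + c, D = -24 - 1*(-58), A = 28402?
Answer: 14485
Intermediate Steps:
D = 34 (D = -24 + 58 = 34)
o(c) = 35*c (o(c) = 34*c + c = 35*c)
z(T, Q) = -91 + T
d = -13774 (d = -9889 + 35*(-111) = -9889 - 3885 = -13774)
(z(-52, k(7)) + d) + A = ((-91 - 52) - 13774) + 28402 = (-143 - 13774) + 28402 = -13917 + 28402 = 14485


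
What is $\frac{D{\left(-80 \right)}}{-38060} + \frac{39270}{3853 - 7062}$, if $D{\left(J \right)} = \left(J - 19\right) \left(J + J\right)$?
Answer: $- \frac{7024758}{555157} \approx -12.654$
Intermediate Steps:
$D{\left(J \right)} = 2 J \left(-19 + J\right)$ ($D{\left(J \right)} = \left(-19 + J\right) 2 J = 2 J \left(-19 + J\right)$)
$\frac{D{\left(-80 \right)}}{-38060} + \frac{39270}{3853 - 7062} = \frac{2 \left(-80\right) \left(-19 - 80\right)}{-38060} + \frac{39270}{3853 - 7062} = 2 \left(-80\right) \left(-99\right) \left(- \frac{1}{38060}\right) + \frac{39270}{3853 - 7062} = 15840 \left(- \frac{1}{38060}\right) + \frac{39270}{-3209} = - \frac{72}{173} + 39270 \left(- \frac{1}{3209}\right) = - \frac{72}{173} - \frac{39270}{3209} = - \frac{7024758}{555157}$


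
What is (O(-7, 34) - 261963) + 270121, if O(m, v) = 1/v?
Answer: 277373/34 ≈ 8158.0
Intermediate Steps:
(O(-7, 34) - 261963) + 270121 = (1/34 - 261963) + 270121 = -8906741/34 + 270121 = 277373/34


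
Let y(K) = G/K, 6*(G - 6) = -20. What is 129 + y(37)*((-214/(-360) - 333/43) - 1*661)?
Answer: 17364307/214785 ≈ 80.845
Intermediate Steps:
G = 8/3 (G = 6 + (⅙)*(-20) = 6 - 10/3 = 8/3 ≈ 2.6667)
y(K) = 8/(3*K)
129 + y(37)*((-214/(-360) - 333/43) - 1*661) = 129 + ((8/3)/37)*((-214/(-360) - 333/43) - 1*661) = 129 + ((8/3)*(1/37))*((-214*(-1/360) - 333*1/43) - 661) = 129 + 8*((107/180 - 333/43) - 661)/111 = 129 + 8*(-55339/7740 - 661)/111 = 129 + (8/111)*(-5171479/7740) = 129 - 10342958/214785 = 17364307/214785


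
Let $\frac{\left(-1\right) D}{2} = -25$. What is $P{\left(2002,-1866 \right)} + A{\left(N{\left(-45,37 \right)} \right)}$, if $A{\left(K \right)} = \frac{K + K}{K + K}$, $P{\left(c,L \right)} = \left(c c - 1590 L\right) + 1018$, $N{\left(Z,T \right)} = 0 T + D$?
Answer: $6975963$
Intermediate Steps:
$D = 50$ ($D = \left(-2\right) \left(-25\right) = 50$)
$N{\left(Z,T \right)} = 50$ ($N{\left(Z,T \right)} = 0 T + 50 = 0 + 50 = 50$)
$P{\left(c,L \right)} = 1018 + c^{2} - 1590 L$ ($P{\left(c,L \right)} = \left(c^{2} - 1590 L\right) + 1018 = 1018 + c^{2} - 1590 L$)
$A{\left(K \right)} = 1$ ($A{\left(K \right)} = \frac{2 K}{2 K} = 2 K \frac{1}{2 K} = 1$)
$P{\left(2002,-1866 \right)} + A{\left(N{\left(-45,37 \right)} \right)} = \left(1018 + 2002^{2} - -2966940\right) + 1 = \left(1018 + 4008004 + 2966940\right) + 1 = 6975962 + 1 = 6975963$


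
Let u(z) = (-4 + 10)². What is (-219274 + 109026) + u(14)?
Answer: -110212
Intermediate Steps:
u(z) = 36 (u(z) = 6² = 36)
(-219274 + 109026) + u(14) = (-219274 + 109026) + 36 = -110248 + 36 = -110212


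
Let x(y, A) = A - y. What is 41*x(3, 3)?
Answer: 0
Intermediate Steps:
41*x(3, 3) = 41*(3 - 1*3) = 41*(3 - 3) = 41*0 = 0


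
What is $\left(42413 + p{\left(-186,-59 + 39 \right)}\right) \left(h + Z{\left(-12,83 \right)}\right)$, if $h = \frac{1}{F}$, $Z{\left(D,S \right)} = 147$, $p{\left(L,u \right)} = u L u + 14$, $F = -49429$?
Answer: $- \frac{232317800326}{49429} \approx -4.7 \cdot 10^{6}$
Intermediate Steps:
$p{\left(L,u \right)} = 14 + L u^{2}$ ($p{\left(L,u \right)} = L u u + 14 = L u^{2} + 14 = 14 + L u^{2}$)
$h = - \frac{1}{49429}$ ($h = \frac{1}{-49429} = - \frac{1}{49429} \approx -2.0231 \cdot 10^{-5}$)
$\left(42413 + p{\left(-186,-59 + 39 \right)}\right) \left(h + Z{\left(-12,83 \right)}\right) = \left(42413 + \left(14 - 186 \left(-59 + 39\right)^{2}\right)\right) \left(- \frac{1}{49429} + 147\right) = \left(42413 + \left(14 - 186 \left(-20\right)^{2}\right)\right) \frac{7266062}{49429} = \left(42413 + \left(14 - 74400\right)\right) \frac{7266062}{49429} = \left(42413 - 74386\right) \frac{7266062}{49429} = \left(-31973\right) \frac{7266062}{49429} = - \frac{232317800326}{49429}$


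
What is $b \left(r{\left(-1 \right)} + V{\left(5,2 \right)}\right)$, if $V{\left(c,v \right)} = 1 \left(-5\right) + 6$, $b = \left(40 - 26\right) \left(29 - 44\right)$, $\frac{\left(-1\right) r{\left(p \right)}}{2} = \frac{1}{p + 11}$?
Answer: $-168$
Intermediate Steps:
$r{\left(p \right)} = - \frac{2}{11 + p}$ ($r{\left(p \right)} = - \frac{2}{p + 11} = - \frac{2}{11 + p}$)
$b = -210$ ($b = 14 \left(-15\right) = -210$)
$V{\left(c,v \right)} = 1$ ($V{\left(c,v \right)} = -5 + 6 = 1$)
$b \left(r{\left(-1 \right)} + V{\left(5,2 \right)}\right) = - 210 \left(- \frac{2}{11 - 1} + 1\right) = - 210 \left(- \frac{2}{10} + 1\right) = - 210 \left(\left(-2\right) \frac{1}{10} + 1\right) = - 210 \left(- \frac{1}{5} + 1\right) = \left(-210\right) \frac{4}{5} = -168$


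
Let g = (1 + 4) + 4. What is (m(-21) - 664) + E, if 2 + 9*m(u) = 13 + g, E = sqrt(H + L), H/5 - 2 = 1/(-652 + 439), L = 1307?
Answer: -5956/9 + 2*sqrt(14937477)/213 ≈ -625.49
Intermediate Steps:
H = 2125/213 (H = 10 + 5/(-652 + 439) = 10 + 5/(-213) = 10 + 5*(-1/213) = 10 - 5/213 = 2125/213 ≈ 9.9765)
g = 9 (g = 5 + 4 = 9)
E = 2*sqrt(14937477)/213 (E = sqrt(2125/213 + 1307) = sqrt(280516/213) = 2*sqrt(14937477)/213 ≈ 36.290)
m(u) = 20/9 (m(u) = -2/9 + (13 + 9)/9 = -2/9 + (1/9)*22 = -2/9 + 22/9 = 20/9)
(m(-21) - 664) + E = (20/9 - 664) + 2*sqrt(14937477)/213 = -5956/9 + 2*sqrt(14937477)/213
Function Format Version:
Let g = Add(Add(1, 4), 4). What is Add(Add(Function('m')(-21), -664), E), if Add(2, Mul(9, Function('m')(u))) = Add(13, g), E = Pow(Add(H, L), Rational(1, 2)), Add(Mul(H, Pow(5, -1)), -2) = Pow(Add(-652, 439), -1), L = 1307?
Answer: Add(Rational(-5956, 9), Mul(Rational(2, 213), Pow(14937477, Rational(1, 2)))) ≈ -625.49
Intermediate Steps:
H = Rational(2125, 213) (H = Add(10, Mul(5, Pow(Add(-652, 439), -1))) = Add(10, Mul(5, Pow(-213, -1))) = Add(10, Mul(5, Rational(-1, 213))) = Add(10, Rational(-5, 213)) = Rational(2125, 213) ≈ 9.9765)
g = 9 (g = Add(5, 4) = 9)
E = Mul(Rational(2, 213), Pow(14937477, Rational(1, 2))) (E = Pow(Add(Rational(2125, 213), 1307), Rational(1, 2)) = Pow(Rational(280516, 213), Rational(1, 2)) = Mul(Rational(2, 213), Pow(14937477, Rational(1, 2))) ≈ 36.290)
Function('m')(u) = Rational(20, 9) (Function('m')(u) = Add(Rational(-2, 9), Mul(Rational(1, 9), Add(13, 9))) = Add(Rational(-2, 9), Mul(Rational(1, 9), 22)) = Add(Rational(-2, 9), Rational(22, 9)) = Rational(20, 9))
Add(Add(Function('m')(-21), -664), E) = Add(Add(Rational(20, 9), -664), Mul(Rational(2, 213), Pow(14937477, Rational(1, 2)))) = Add(Rational(-5956, 9), Mul(Rational(2, 213), Pow(14937477, Rational(1, 2))))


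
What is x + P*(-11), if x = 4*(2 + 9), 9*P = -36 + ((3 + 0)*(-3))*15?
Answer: 253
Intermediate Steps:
P = -19 (P = (-36 + ((3 + 0)*(-3))*15)/9 = (-36 + (3*(-3))*15)/9 = (-36 - 9*15)/9 = (-36 - 135)/9 = (⅑)*(-171) = -19)
x = 44 (x = 4*11 = 44)
x + P*(-11) = 44 - 19*(-11) = 44 + 209 = 253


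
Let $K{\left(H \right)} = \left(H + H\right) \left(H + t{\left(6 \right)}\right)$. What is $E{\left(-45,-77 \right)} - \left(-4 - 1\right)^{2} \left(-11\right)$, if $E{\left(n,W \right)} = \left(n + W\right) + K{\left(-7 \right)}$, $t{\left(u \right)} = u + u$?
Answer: $-52800$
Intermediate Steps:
$t{\left(u \right)} = 2 u$
$K{\left(H \right)} = 2 H \left(12 + H\right)$ ($K{\left(H \right)} = \left(H + H\right) \left(H + 2 \cdot 6\right) = 2 H \left(H + 12\right) = 2 H \left(12 + H\right)$)
$E{\left(n,W \right)} = -70 + W + n$ ($E{\left(n,W \right)} = \left(n + W\right) + 2 \left(-7\right) \left(12 - 7\right) = \left(W + n\right) + 2 \left(-7\right) 5 = \left(W + n\right) - 70 = -70 + W + n$)
$E{\left(-45,-77 \right)} - \left(-4 - 1\right)^{2} \left(-11\right) = \left(-70 - 77 - 45\right) - \left(-4 - 1\right)^{2} \left(-11\right) = - 192 - \left(-5\right)^{2} \left(-11\right) = - 192 \left(-1\right) 25 \left(-11\right) = - 192 \left(\left(-25\right) \left(-11\right)\right) = \left(-192\right) 275 = -52800$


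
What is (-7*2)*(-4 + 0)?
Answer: 56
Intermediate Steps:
(-7*2)*(-4 + 0) = -14*(-4) = 56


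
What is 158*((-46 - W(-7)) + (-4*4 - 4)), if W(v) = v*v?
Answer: -18170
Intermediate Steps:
W(v) = v²
158*((-46 - W(-7)) + (-4*4 - 4)) = 158*((-46 - 1*(-7)²) + (-4*4 - 4)) = 158*((-46 - 1*49) + (-16 - 4)) = 158*((-46 - 49) - 20) = 158*(-95 - 20) = 158*(-115) = -18170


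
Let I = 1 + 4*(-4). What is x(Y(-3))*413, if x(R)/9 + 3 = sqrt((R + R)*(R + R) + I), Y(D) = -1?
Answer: -11151 + 3717*I*sqrt(11) ≈ -11151.0 + 12328.0*I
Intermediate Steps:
I = -15 (I = 1 - 16 = -15)
x(R) = -27 + 9*sqrt(-15 + 4*R**2) (x(R) = -27 + 9*sqrt((R + R)*(R + R) - 15) = -27 + 9*sqrt((2*R)*(2*R) - 15) = -27 + 9*sqrt(4*R**2 - 15) = -27 + 9*sqrt(-15 + 4*R**2))
x(Y(-3))*413 = (-27 + 9*sqrt(-15 + 4*(-1)**2))*413 = (-27 + 9*sqrt(-15 + 4*1))*413 = (-27 + 9*sqrt(-15 + 4))*413 = (-27 + 9*sqrt(-11))*413 = (-27 + 9*(I*sqrt(11)))*413 = (-27 + 9*I*sqrt(11))*413 = -11151 + 3717*I*sqrt(11)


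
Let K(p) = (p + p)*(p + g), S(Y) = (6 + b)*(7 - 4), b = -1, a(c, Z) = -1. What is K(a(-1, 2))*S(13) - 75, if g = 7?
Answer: -255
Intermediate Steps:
S(Y) = 15 (S(Y) = (6 - 1)*(7 - 4) = 5*3 = 15)
K(p) = 2*p*(7 + p) (K(p) = (p + p)*(p + 7) = (2*p)*(7 + p) = 2*p*(7 + p))
K(a(-1, 2))*S(13) - 75 = (2*(-1)*(7 - 1))*15 - 75 = (2*(-1)*6)*15 - 75 = -12*15 - 75 = -180 - 75 = -255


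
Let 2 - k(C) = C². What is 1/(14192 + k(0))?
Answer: 1/14194 ≈ 7.0452e-5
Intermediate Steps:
k(C) = 2 - C²
1/(14192 + k(0)) = 1/(14192 + (2 - 1*0²)) = 1/(14192 + (2 - 1*0)) = 1/(14192 + (2 + 0)) = 1/(14192 + 2) = 1/14194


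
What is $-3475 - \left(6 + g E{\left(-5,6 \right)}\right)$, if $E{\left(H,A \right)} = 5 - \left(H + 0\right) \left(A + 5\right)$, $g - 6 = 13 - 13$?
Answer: $-3841$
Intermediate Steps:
$g = 6$ ($g = 6 + \left(13 - 13\right) = 6 + 0 = 6$)
$E{\left(H,A \right)} = 5 - H \left(5 + A\right)$
$-3475 - \left(6 + g E{\left(-5,6 \right)}\right) = -3475 - \left(6 + 6 \left(5 - -25 - 6 \left(-5\right)\right)\right) = -3475 - \left(6 + 6 \left(5 + 25 + 30\right)\right) = -3475 - \left(6 + 6 \cdot 60\right) = -3475 - \left(6 + 360\right) = -3475 - 366 = -3841$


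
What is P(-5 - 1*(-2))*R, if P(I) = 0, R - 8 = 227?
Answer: 0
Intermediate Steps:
R = 235 (R = 8 + 227 = 235)
P(-5 - 1*(-2))*R = 0*235 = 0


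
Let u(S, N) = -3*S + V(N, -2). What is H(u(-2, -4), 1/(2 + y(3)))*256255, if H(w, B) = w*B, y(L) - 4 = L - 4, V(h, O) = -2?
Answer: 205004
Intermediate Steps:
y(L) = L (y(L) = 4 + (L - 4) = 4 + (-4 + L) = L)
u(S, N) = -2 - 3*S (u(S, N) = -3*S - 2 = -2 - 3*S)
H(w, B) = B*w
H(u(-2, -4), 1/(2 + y(3)))*256255 = ((-2 - 3*(-2))/(2 + 3))*256255 = ((-2 + 6)/5)*256255 = ((1/5)*4)*256255 = (4/5)*256255 = 205004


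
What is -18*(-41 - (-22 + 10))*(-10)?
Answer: -5220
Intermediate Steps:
-18*(-41 - (-22 + 10))*(-10) = -18*(-41 - 1*(-12))*(-10) = -18*(-41 + 12)*(-10) = -18*(-29)*(-10) = 522*(-10) = -5220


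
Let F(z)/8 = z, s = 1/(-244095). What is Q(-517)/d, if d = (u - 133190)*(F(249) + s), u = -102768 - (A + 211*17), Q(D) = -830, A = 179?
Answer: 33766475/19427122647006 ≈ 1.7381e-6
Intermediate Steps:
s = -1/244095 ≈ -4.0968e-6
u = -106534 (u = -102768 - (179 + 211*17) = -102768 - (179 + 3587) = -102768 - 1*3766 = -102768 - 3766 = -106534)
F(z) = 8*z
d = -38854245294012/81365 (d = (-106534 - 133190)*(8*249 - 1/244095) = -239724*(1992 - 1/244095) = -239724*486237239/244095 = -38854245294012/81365 ≈ -4.7753e+8)
Q(-517)/d = -830/(-38854245294012/81365) = -830*(-81365/38854245294012) = 33766475/19427122647006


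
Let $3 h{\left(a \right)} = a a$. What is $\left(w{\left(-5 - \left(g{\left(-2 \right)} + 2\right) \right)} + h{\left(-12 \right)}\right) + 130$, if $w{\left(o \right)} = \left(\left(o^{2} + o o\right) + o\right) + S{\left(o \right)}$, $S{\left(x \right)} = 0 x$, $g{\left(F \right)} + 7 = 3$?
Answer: $193$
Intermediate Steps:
$g{\left(F \right)} = -4$ ($g{\left(F \right)} = -7 + 3 = -4$)
$S{\left(x \right)} = 0$
$w{\left(o \right)} = o + 2 o^{2}$ ($w{\left(o \right)} = \left(\left(o^{2} + o o\right) + o\right) + 0 = \left(\left(o^{2} + o^{2}\right) + o\right) + 0 = \left(2 o^{2} + o\right) + 0 = \left(o + 2 o^{2}\right) + 0 = o + 2 o^{2}$)
$h{\left(a \right)} = \frac{a^{2}}{3}$ ($h{\left(a \right)} = \frac{a a}{3} = \frac{a^{2}}{3}$)
$\left(w{\left(-5 - \left(g{\left(-2 \right)} + 2\right) \right)} + h{\left(-12 \right)}\right) + 130 = \left(\left(-5 - \left(-4 + 2\right)\right) \left(1 + 2 \left(-5 - \left(-4 + 2\right)\right)\right) + \frac{\left(-12\right)^{2}}{3}\right) + 130 = \left(\left(-5 - -2\right) \left(1 + 2 \left(-5 - -2\right)\right) + \frac{1}{3} \cdot 144\right) + 130 = \left(\left(-5 + 2\right) \left(1 + 2 \left(-5 + 2\right)\right) + 48\right) + 130 = \left(- 3 \left(1 + 2 \left(-3\right)\right) + 48\right) + 130 = \left(- 3 \left(1 - 6\right) + 48\right) + 130 = \left(\left(-3\right) \left(-5\right) + 48\right) + 130 = \left(15 + 48\right) + 130 = 63 + 130 = 193$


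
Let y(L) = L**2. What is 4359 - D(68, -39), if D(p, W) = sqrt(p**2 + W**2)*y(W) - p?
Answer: 4427 - 1521*sqrt(6145) ≈ -1.1480e+5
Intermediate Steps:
D(p, W) = -p + W**2*sqrt(W**2 + p**2) (D(p, W) = sqrt(p**2 + W**2)*W**2 - p = sqrt(W**2 + p**2)*W**2 - p = W**2*sqrt(W**2 + p**2) - p = -p + W**2*sqrt(W**2 + p**2))
4359 - D(68, -39) = 4359 - (-1*68 + (-39)**2*sqrt((-39)**2 + 68**2)) = 4359 - (-68 + 1521*sqrt(1521 + 4624)) = 4359 - (-68 + 1521*sqrt(6145)) = 4359 + (68 - 1521*sqrt(6145)) = 4427 - 1521*sqrt(6145)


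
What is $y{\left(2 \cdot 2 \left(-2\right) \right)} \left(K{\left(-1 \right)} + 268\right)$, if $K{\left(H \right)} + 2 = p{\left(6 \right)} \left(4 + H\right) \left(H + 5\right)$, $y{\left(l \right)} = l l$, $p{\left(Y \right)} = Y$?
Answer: $21632$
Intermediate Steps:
$y{\left(l \right)} = l^{2}$
$K{\left(H \right)} = -2 + 6 \left(4 + H\right) \left(5 + H\right)$ ($K{\left(H \right)} = -2 + 6 \left(4 + H\right) \left(H + 5\right) = -2 + 6 \left(4 + H\right) \left(5 + H\right)$)
$y{\left(2 \cdot 2 \left(-2\right) \right)} \left(K{\left(-1 \right)} + 268\right) = \left(2 \cdot 2 \left(-2\right)\right)^{2} \left(\left(118 + 6 \left(-1\right)^{2} + 54 \left(-1\right)\right) + 268\right) = \left(4 \left(-2\right)\right)^{2} \left(\left(118 + 6 \cdot 1 - 54\right) + 268\right) = \left(-8\right)^{2} \left(\left(118 + 6 - 54\right) + 268\right) = 64 \left(70 + 268\right) = 64 \cdot 338 = 21632$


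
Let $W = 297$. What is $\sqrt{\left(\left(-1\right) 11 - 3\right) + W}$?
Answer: $\sqrt{283} \approx 16.823$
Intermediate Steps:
$\sqrt{\left(\left(-1\right) 11 - 3\right) + W} = \sqrt{\left(\left(-1\right) 11 - 3\right) + 297} = \sqrt{\left(-11 - 3\right) + 297} = \sqrt{-14 + 297} = \sqrt{283}$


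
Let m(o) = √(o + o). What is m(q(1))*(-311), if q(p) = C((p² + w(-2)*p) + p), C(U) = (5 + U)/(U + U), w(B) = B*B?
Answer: -311*√66/6 ≈ -421.10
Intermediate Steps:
w(B) = B²
C(U) = (5 + U)/(2*U) (C(U) = (5 + U)/((2*U)) = (5 + U)*(1/(2*U)) = (5 + U)/(2*U))
q(p) = (5 + p² + 5*p)/(2*(p² + 5*p)) (q(p) = (5 + ((p² + (-2)²*p) + p))/(2*((p² + (-2)²*p) + p)) = (5 + ((p² + 4*p) + p))/(2*((p² + 4*p) + p)) = (5 + (p² + 5*p))/(2*(p² + 5*p)) = (5 + p² + 5*p)/(2*(p² + 5*p)))
m(o) = √2*√o (m(o) = √(2*o) = √2*√o)
m(q(1))*(-311) = (√2*√((½)*(5 + 1*(5 + 1))/(1*(5 + 1))))*(-311) = (√2*√((½)*1*(5 + 1*6)/6))*(-311) = (√2*√((½)*1*(⅙)*(5 + 6)))*(-311) = (√2*√((½)*1*(⅙)*11))*(-311) = (√2*√(11/12))*(-311) = (√2*(√33/6))*(-311) = (√66/6)*(-311) = -311*√66/6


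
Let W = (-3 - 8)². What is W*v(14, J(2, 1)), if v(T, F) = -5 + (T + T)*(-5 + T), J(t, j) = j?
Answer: 29887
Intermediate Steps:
W = 121 (W = (-11)² = 121)
v(T, F) = -5 + 2*T*(-5 + T) (v(T, F) = -5 + (2*T)*(-5 + T) = -5 + 2*T*(-5 + T))
W*v(14, J(2, 1)) = 121*(-5 - 10*14 + 2*14²) = 121*(-5 - 140 + 2*196) = 121*(-5 - 140 + 392) = 121*247 = 29887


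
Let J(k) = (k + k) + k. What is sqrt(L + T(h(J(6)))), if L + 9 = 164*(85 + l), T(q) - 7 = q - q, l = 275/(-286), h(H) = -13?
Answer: 14*sqrt(11882)/13 ≈ 117.39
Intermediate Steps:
J(k) = 3*k (J(k) = 2*k + k = 3*k)
l = -25/26 (l = 275*(-1/286) = -25/26 ≈ -0.96154)
T(q) = 7 (T(q) = 7 + (q - q) = 7 + 0 = 7)
L = 179053/13 (L = -9 + 164*(85 - 25/26) = -9 + 164*(2185/26) = -9 + 179170/13 = 179053/13 ≈ 13773.)
sqrt(L + T(h(J(6)))) = sqrt(179053/13 + 7) = sqrt(179144/13) = 14*sqrt(11882)/13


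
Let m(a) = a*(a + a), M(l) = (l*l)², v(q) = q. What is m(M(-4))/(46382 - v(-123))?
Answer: 131072/46505 ≈ 2.8185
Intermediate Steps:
M(l) = l⁴ (M(l) = (l²)² = l⁴)
m(a) = 2*a² (m(a) = a*(2*a) = 2*a²)
m(M(-4))/(46382 - v(-123)) = (2*((-4)⁴)²)/(46382 - 1*(-123)) = (2*256²)/(46382 + 123) = (2*65536)/46505 = 131072*(1/46505) = 131072/46505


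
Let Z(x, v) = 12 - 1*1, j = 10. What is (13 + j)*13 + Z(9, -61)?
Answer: 310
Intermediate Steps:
Z(x, v) = 11 (Z(x, v) = 12 - 1 = 11)
(13 + j)*13 + Z(9, -61) = (13 + 10)*13 + 11 = 23*13 + 11 = 299 + 11 = 310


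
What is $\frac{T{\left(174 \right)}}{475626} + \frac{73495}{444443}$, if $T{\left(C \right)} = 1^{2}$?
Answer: $\frac{34956577313}{211388646318} \approx 0.16537$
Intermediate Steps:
$T{\left(C \right)} = 1$
$\frac{T{\left(174 \right)}}{475626} + \frac{73495}{444443} = 1 \cdot \frac{1}{475626} + \frac{73495}{444443} = 1 \cdot \frac{1}{475626} + 73495 \cdot \frac{1}{444443} = \frac{1}{475626} + \frac{73495}{444443} = \frac{34956577313}{211388646318}$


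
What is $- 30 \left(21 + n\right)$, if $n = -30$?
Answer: $270$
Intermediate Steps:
$- 30 \left(21 + n\right) = - 30 \left(21 - 30\right) = \left(-30\right) \left(-9\right) = 270$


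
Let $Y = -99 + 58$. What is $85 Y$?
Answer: $-3485$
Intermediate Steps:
$Y = -41$
$85 Y = 85 \left(-41\right) = -3485$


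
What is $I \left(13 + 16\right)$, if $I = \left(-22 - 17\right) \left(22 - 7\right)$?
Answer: $-16965$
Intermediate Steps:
$I = -585$ ($I = \left(-39\right) 15 = -585$)
$I \left(13 + 16\right) = - 585 \left(13 + 16\right) = \left(-585\right) 29 = -16965$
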